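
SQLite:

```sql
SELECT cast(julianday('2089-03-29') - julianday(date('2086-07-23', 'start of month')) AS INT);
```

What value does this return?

1002

`start of month` rewinds 2086-07-23 to 2086-07-01.
30 days remain in July 2086 after the 1st (31 − 1).
Full months from August 2086 through February 2089 contribute their day counts.
Then 29 days into March 2089.
Total: 30 + 31 + 30 + 31 + 30 + 31 + 31 + 28 + 31 + 30 + 31 + 30 + 31 + 31 + 30 + 31 + 30 + 31 + 31 + 29 + 31 + 30 + 31 + 30 + 31 + 31 + 30 + 31 + 30 + 31 + 31 + 28 + 29 = 1002.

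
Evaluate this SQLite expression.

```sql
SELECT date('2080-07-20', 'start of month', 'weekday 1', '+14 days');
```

2080-07-15

`start of month` rewinds 2080-07-20 to 2080-07-01.
`weekday 1` advances to the next Monday; 2080-07-01 is already a Monday, so it stays at 2080-07-01.
Advancing 14 more days within July lands on 2080-07-15.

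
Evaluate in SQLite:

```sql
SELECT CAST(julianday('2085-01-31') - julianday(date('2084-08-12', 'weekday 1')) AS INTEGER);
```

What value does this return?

`weekday 1` advances to the next Monday; 2084-08-12 is a Saturday, so it moves forward to 2084-08-14.
17 days remain in August 2084 after the 14th (31 − 14).
September 2084: 30 days.
October 2084: 31 days.
November 2084: 30 days.
December 2084: 31 days.
Then 31 days into January 2085.
Total: 17 + 30 + 31 + 30 + 31 + 31 = 170.

170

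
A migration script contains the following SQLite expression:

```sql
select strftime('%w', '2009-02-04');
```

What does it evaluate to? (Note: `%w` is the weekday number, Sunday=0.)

2009-02-04 is a Wednesday; with Sunday=0 that is 3.

3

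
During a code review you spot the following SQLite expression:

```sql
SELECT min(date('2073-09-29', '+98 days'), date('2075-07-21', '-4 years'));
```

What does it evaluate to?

date('2073-09-29', '+98 days') → 2074-01-05.
date('2075-07-21', '-4 years') → 2071-07-21.
Earlier of the two is 2071-07-21.

2071-07-21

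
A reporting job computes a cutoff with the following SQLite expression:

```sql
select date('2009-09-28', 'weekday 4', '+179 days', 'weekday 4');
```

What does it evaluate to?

`weekday 4` advances to the next Thursday; 2009-09-28 is a Monday, so it moves forward to 2009-10-01.
Applying '+179 days' to 2009-10-01: counting 179 days forward gives 2010-03-29.
`weekday 4` advances to the next Thursday; 2010-03-29 is a Monday, so it moves forward to 2010-04-01.

2010-04-01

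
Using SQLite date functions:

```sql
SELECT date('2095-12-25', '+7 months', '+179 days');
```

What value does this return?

Adding +7 months to 2095-12-25 gives 2096-07-25.
Applying '+179 days' to 2096-07-25: counting 179 days forward gives 2097-01-20.

2097-01-20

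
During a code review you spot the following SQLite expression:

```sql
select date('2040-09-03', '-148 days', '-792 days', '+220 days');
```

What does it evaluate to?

2038-09-14

Applying '-148 days' to 2040-09-03: counting 148 days back gives 2040-04-08.
Applying '-792 days' to 2040-04-08: counting 792 days back gives 2038-02-06.
Applying '+220 days' to 2038-02-06: counting 220 days forward gives 2038-09-14.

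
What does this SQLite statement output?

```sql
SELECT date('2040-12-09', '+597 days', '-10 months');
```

Applying '+597 days' to 2040-12-09: counting 597 days forward gives 2042-07-29.
Adding -10 months to 2042-07-29 gives 2041-09-29.

2041-09-29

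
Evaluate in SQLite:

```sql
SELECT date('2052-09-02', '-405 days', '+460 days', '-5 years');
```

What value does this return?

Applying '-405 days' to 2052-09-02: counting 405 days back gives 2051-07-25.
Applying '+460 days' to 2051-07-25: counting 460 days forward gives 2052-10-27.
Adding -5 years to 2052-10-27 gives 2047-10-27.

2047-10-27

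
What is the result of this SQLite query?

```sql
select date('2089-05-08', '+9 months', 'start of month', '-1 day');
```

Adding +9 months to 2089-05-08 gives 2090-02-08.
`start of month` rewinds 2090-02-08 to 2090-02-01.
Going back 1 day from 2090-02-01 reaches 2090-01-31 (last day of January, 31 days).

2090-01-31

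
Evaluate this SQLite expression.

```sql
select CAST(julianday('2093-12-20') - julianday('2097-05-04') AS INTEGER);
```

11 days remain in December 2093 after the 20th (31 − 20).
Full months from January 2094 through April 2097 contribute their day counts.
Then 4 days into May 2097.
Total: 11 + 31 + 28 + 31 + 30 + 31 + 30 + 31 + 31 + 30 + 31 + 30 + 31 + 31 + 28 + 31 + 30 + 31 + 30 + 31 + 31 + 30 + 31 + 30 + 31 + 31 + 29 + 31 + 30 + 31 + 30 + 31 + 31 + 30 + 31 + 30 + 31 + 31 + 28 + 31 + 30 + 4 = 1231.
The subtraction is earlier − later, so the result is −1231 → -1231.

-1231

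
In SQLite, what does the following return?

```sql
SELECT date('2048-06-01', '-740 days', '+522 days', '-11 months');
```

2046-11-27

Applying '-740 days' to 2048-06-01: counting 740 days back gives 2046-05-23.
Applying '+522 days' to 2046-05-23: counting 522 days forward gives 2047-10-27.
Adding -11 months to 2047-10-27 gives 2046-11-27.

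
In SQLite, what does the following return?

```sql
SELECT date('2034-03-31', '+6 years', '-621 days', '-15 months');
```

Adding +6 years to 2034-03-31 gives 2040-03-31.
Applying '-621 days' to 2040-03-31: counting 621 days back gives 2038-07-19.
Adding -15 months to 2038-07-19 gives 2037-04-19.

2037-04-19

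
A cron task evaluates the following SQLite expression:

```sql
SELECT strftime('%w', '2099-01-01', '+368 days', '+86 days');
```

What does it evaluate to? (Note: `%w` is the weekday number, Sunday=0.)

First apply '+368 days', '+86 days': 2099-01-01 → 2100-03-31.
2100-03-31 is a Wednesday; with Sunday=0 that is 3.

3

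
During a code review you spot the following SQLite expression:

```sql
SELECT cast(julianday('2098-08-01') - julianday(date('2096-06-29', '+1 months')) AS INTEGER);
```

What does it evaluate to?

733

Adding +1 month to 2096-06-29 gives 2096-07-29.
2 days remain in July 2096 after the 29th (31 − 29).
Full months from August 2096 through July 2098 contribute their day counts.
Then 1 day into August 2098.
Total: 2 + 31 + 30 + 31 + 30 + 31 + 31 + 28 + 31 + 30 + 31 + 30 + 31 + 31 + 30 + 31 + 30 + 31 + 31 + 28 + 31 + 30 + 31 + 30 + 31 + 1 = 733.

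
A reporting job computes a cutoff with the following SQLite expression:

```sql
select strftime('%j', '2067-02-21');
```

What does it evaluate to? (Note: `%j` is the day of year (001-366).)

052

Day-of-year for 2067-02-21: days since 2067-01-01 inclusive = 52, zero-padded to 052.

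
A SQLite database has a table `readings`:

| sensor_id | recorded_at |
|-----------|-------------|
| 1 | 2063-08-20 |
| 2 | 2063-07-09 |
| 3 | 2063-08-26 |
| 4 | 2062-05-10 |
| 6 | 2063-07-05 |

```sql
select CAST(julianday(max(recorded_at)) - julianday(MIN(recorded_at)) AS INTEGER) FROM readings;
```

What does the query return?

MIN = 2062-05-10, MAX = 2063-08-26.
21 days remain in May 2062 after the 10th (31 − 10).
Full months from June 2062 through July 2063 contribute their day counts.
Then 26 days into August 2063.
Total: 21 + 30 + 31 + 31 + 30 + 31 + 30 + 31 + 31 + 28 + 31 + 30 + 31 + 30 + 31 + 26 = 473.

473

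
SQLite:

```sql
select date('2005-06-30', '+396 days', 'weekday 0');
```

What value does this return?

Applying '+396 days' to 2005-06-30: counting 396 days forward gives 2006-07-31.
`weekday 0` advances to the next Sunday; 2006-07-31 is a Monday, so it moves forward to 2006-08-06.

2006-08-06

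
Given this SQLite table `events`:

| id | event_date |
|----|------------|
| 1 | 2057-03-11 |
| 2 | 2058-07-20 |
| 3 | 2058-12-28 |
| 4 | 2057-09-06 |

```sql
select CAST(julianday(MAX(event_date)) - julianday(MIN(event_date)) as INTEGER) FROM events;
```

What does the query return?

657

MIN = 2057-03-11, MAX = 2058-12-28.
20 days remain in March 2057 after the 11th (31 − 11).
Full months from April 2057 through November 2058 contribute their day counts.
Then 28 days into December 2058.
Total: 20 + 30 + 31 + 30 + 31 + 31 + 30 + 31 + 30 + 31 + 31 + 28 + 31 + 30 + 31 + 30 + 31 + 31 + 30 + 31 + 30 + 28 = 657.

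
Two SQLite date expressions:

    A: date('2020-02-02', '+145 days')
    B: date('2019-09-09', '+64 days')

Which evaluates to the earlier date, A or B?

B

A = 2020-06-26.
B = 2019-11-12.
B is earlier.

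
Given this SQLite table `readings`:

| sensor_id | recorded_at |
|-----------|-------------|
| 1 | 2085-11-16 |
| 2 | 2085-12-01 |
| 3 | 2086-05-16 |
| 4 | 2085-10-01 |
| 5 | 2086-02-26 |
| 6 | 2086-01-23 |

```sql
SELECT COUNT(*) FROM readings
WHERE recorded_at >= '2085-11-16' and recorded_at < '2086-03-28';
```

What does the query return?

4

Rows in [2085-11-16, 2086-03-28): 2085-11-16, 2085-12-01, 2086-02-26, 2086-01-23 → 4 rows.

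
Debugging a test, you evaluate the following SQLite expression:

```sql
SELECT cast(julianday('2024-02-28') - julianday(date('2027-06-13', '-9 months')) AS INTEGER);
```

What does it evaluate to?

Adding -9 months to 2027-06-13 gives 2026-09-13.
1 day remains in February 2024 after the 28th (29 − 28).
Full months from March 2024 through August 2026 contribute their day counts.
Then 13 days into September 2026.
Total: 1 + 31 + 30 + 31 + 30 + 31 + 31 + 30 + 31 + 30 + 31 + 31 + 28 + 31 + 30 + 31 + 30 + 31 + 31 + 30 + 31 + 30 + 31 + 31 + 28 + 31 + 30 + 31 + 30 + 31 + 31 + 13 = 928.
The subtraction is earlier − later, so the result is −928 → -928.

-928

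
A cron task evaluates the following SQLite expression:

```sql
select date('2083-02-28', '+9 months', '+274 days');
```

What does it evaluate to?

2084-08-28

Adding +9 months to 2083-02-28 gives 2083-11-28.
Applying '+274 days' to 2083-11-28: counting 274 days forward gives 2084-08-28.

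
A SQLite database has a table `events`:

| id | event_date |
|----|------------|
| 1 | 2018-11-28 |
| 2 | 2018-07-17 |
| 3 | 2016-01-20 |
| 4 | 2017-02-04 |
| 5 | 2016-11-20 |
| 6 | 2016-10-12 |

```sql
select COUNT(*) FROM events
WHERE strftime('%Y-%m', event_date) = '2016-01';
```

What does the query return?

Rows with year-month 2016-01: 2016-01-20 → 1.

1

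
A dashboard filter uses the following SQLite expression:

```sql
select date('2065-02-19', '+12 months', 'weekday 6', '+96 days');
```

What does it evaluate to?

Adding +12 months to 2065-02-19 gives 2066-02-19.
`weekday 6` advances to the next Saturday; 2066-02-19 is a Friday, so it moves forward to 2066-02-20.
Applying '+96 days' to 2066-02-20: counting 96 days forward gives 2066-05-27.

2066-05-27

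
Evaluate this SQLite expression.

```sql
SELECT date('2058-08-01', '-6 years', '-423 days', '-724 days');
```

Adding -6 years to 2058-08-01 gives 2052-08-01.
Applying '-423 days' to 2052-08-01: counting 423 days back gives 2051-06-05.
Applying '-724 days' to 2051-06-05: counting 724 days back gives 2049-06-11.

2049-06-11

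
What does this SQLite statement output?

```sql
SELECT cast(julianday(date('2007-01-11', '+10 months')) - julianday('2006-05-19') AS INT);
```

541

Adding +10 months to 2007-01-11 gives 2007-11-11.
12 days remain in May 2006 after the 19th (31 − 19).
Full months from June 2006 through October 2007 contribute their day counts.
Then 11 days into November 2007.
Total: 12 + 30 + 31 + 31 + 30 + 31 + 30 + 31 + 31 + 28 + 31 + 30 + 31 + 30 + 31 + 31 + 30 + 31 + 11 = 541.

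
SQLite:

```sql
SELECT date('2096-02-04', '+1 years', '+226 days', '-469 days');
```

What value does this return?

2096-06-06

Adding +1 year to 2096-02-04 gives 2097-02-04.
Applying '+226 days' to 2097-02-04: counting 226 days forward gives 2097-09-18.
Applying '-469 days' to 2097-09-18: counting 469 days back gives 2096-06-06.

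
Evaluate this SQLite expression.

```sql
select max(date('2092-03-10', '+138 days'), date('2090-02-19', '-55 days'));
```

2092-07-26

date('2092-03-10', '+138 days') → 2092-07-26.
date('2090-02-19', '-55 days') → 2089-12-26.
Later of the two is 2092-07-26.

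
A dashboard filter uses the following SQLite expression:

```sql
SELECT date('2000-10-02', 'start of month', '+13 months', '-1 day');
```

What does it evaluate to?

`start of month` rewinds 2000-10-02 to 2000-10-01.
Adding +13 months to 2000-10-01 gives 2001-11-01.
Going back 1 day from 2001-11-01 reaches 2001-10-31 (last day of October, 31 days).

2001-10-31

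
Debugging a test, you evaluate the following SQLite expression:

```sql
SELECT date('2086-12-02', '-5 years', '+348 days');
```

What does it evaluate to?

Adding -5 years to 2086-12-02 gives 2081-12-02.
Applying '+348 days' to 2081-12-02: counting 348 days forward gives 2082-11-15.

2082-11-15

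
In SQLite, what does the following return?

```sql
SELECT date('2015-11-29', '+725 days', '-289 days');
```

Applying '+725 days' to 2015-11-29: counting 725 days forward gives 2017-11-23.
Applying '-289 days' to 2017-11-23: counting 289 days back gives 2017-02-07.

2017-02-07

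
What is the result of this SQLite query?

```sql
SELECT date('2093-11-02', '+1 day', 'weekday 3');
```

Advancing 1 more day within November lands on 2093-11-03.
`weekday 3` advances to the next Wednesday; 2093-11-03 is a Tuesday, so it moves forward to 2093-11-04.

2093-11-04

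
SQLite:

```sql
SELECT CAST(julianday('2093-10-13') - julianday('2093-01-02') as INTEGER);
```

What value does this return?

284

29 days remain in January 2093 after the 2nd (31 − 2).
Full months from February 2093 through September 2093 contribute their day counts.
Then 13 days into October 2093.
Total: 29 + 28 + 31 + 30 + 31 + 30 + 31 + 31 + 30 + 13 = 284.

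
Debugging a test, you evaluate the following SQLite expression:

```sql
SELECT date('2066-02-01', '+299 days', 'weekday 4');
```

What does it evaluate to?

Applying '+299 days' to 2066-02-01: counting 299 days forward gives 2066-11-27.
`weekday 4` advances to the next Thursday; 2066-11-27 is a Saturday, so it moves forward to 2066-12-02.

2066-12-02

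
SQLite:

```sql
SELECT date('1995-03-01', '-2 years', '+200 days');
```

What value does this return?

1993-09-17

Adding -2 years to 1995-03-01 gives 1993-03-01.
Applying '+200 days' to 1993-03-01: counting 200 days forward gives 1993-09-17.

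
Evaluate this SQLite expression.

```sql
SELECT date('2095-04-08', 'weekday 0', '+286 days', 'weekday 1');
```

`weekday 0` advances to the next Sunday; 2095-04-08 is a Friday, so it moves forward to 2095-04-10.
Applying '+286 days' to 2095-04-10: counting 286 days forward gives 2096-01-21.
`weekday 1` advances to the next Monday; 2096-01-21 is a Saturday, so it moves forward to 2096-01-23.

2096-01-23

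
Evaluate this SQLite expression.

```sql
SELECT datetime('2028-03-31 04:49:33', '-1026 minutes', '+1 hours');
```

1026 minutes = 17h 6m; -1026 minutes from 2028-03-31 04:49:33 is 2028-03-30 11:43:33 (crosses midnight).
+1 hours from 2028-03-30 11:43:33 is 2028-03-30 12:43:33.

2028-03-30 12:43:33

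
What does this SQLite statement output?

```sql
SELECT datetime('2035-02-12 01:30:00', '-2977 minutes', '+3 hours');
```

2977 minutes = 49h 37m; -2977 minutes from 2035-02-12 01:30:00 is 2035-02-09 23:53:00 (crosses midnight).
+3 hours from 2035-02-09 23:53:00 is 2035-02-10 02:53:00 (crosses midnight).

2035-02-10 02:53:00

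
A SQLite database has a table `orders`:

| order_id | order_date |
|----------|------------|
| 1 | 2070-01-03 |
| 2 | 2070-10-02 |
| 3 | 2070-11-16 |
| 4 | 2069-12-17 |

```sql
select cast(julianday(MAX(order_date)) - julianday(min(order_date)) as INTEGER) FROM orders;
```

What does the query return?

334

MIN = 2069-12-17, MAX = 2070-11-16.
14 days remain in December 2069 after the 17th (31 − 17).
Full months from January 2070 through October 2070 contribute their day counts.
Then 16 days into November 2070.
Total: 14 + 31 + 28 + 31 + 30 + 31 + 30 + 31 + 31 + 30 + 31 + 16 = 334.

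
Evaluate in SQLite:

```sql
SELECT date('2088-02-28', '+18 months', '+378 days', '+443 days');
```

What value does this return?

Adding +18 months to 2088-02-28 gives 2089-08-28.
Applying '+378 days' to 2089-08-28: counting 378 days forward gives 2090-09-10.
Applying '+443 days' to 2090-09-10: counting 443 days forward gives 2091-11-27.

2091-11-27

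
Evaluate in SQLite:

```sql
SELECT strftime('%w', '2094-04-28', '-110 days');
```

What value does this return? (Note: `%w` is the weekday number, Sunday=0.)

5

First apply '-110 days': 2094-04-28 → 2094-01-08.
2094-01-08 is a Friday; with Sunday=0 that is 5.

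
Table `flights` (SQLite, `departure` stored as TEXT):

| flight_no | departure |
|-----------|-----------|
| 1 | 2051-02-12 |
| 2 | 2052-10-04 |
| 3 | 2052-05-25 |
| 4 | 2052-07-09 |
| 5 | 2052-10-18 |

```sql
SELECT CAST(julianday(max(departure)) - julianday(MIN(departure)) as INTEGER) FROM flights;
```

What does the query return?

MIN = 2051-02-12, MAX = 2052-10-18.
16 days remain in February 2051 after the 12th (28 − 12).
Full months from March 2051 through September 2052 contribute their day counts.
Then 18 days into October 2052.
Total: 16 + 31 + 30 + 31 + 30 + 31 + 31 + 30 + 31 + 30 + 31 + 31 + 29 + 31 + 30 + 31 + 30 + 31 + 31 + 30 + 18 = 614.

614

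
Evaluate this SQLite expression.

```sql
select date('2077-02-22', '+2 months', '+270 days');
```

Adding +2 months to 2077-02-22 gives 2077-04-22.
Applying '+270 days' to 2077-04-22: counting 270 days forward gives 2078-01-17.

2078-01-17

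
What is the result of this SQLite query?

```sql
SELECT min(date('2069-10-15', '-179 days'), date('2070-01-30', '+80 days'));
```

2069-04-19

date('2069-10-15', '-179 days') → 2069-04-19.
date('2070-01-30', '+80 days') → 2070-04-20.
Earlier of the two is 2069-04-19.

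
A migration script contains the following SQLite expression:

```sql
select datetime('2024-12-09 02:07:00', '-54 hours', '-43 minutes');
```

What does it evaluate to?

-54 hours from 2024-12-09 02:07:00 is 2024-12-06 20:07:00 (crosses midnight).
-43 minutes from 2024-12-06 20:07:00 is 2024-12-06 19:24:00.

2024-12-06 19:24:00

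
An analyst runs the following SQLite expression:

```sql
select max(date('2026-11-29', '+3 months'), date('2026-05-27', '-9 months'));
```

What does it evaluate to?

date('2026-11-29', '+3 months') → 2027-03-01.
date('2026-05-27', '-9 months') → 2025-08-27.
Later of the two is 2027-03-01.

2027-03-01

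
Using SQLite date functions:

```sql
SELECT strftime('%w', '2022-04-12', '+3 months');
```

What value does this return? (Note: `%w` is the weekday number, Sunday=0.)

2

First apply '+3 months': 2022-04-12 → 2022-07-12.
2022-07-12 is a Tuesday; with Sunday=0 that is 2.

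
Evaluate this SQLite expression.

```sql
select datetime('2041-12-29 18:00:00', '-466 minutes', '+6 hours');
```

466 minutes = 7h 46m; -466 minutes from 2041-12-29 18:00:00 is 2041-12-29 10:14:00.
+6 hours from 2041-12-29 10:14:00 is 2041-12-29 16:14:00.

2041-12-29 16:14:00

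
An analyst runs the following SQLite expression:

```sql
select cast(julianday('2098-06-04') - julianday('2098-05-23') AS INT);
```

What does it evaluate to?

12

8 days remain in May 2098 after the 23rd (31 − 23).
Then 4 days into June 2098.
Total: 8 + 4 = 12.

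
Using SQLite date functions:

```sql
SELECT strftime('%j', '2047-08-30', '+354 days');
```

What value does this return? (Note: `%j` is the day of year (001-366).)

231

First apply '+354 days': 2047-08-30 → 2048-08-18.
Day-of-year for 2048-08-18: days since 2048-01-01 inclusive = 231, zero-padded to 231.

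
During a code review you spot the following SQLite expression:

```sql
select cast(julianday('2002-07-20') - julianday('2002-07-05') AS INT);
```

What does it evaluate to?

15

Both dates are in July 2002: 20 − 5 = 15.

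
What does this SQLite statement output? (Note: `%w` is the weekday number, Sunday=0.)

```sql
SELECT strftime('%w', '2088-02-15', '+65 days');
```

First apply '+65 days': 2088-02-15 → 2088-04-20.
2088-04-20 is a Tuesday; with Sunday=0 that is 2.

2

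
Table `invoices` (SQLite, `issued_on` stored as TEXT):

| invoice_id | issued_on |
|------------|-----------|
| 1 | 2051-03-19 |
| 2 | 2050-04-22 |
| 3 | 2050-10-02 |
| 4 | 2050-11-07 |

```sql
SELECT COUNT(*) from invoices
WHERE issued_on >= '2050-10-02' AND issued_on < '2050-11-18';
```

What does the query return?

Rows in [2050-10-02, 2050-11-18): 2050-10-02, 2050-11-07 → 2 rows.

2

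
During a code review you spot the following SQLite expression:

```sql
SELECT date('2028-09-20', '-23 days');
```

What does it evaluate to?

Going back 20 days from 2028-09-20 reaches 2028-08-31 (last day of August, 31 days).
Going back 3 days within August lands on 2028-08-28.

2028-08-28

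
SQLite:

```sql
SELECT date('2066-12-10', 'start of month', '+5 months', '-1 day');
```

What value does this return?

2067-04-30

`start of month` rewinds 2066-12-10 to 2066-12-01.
Adding +5 months to 2066-12-01 gives 2067-05-01.
Going back 1 day from 2067-05-01 reaches 2067-04-30 (last day of April, 30 days).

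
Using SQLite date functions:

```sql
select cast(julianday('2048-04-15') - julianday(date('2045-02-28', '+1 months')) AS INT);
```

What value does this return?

Adding +1 month to 2045-02-28 gives 2045-03-28.
3 days remain in March 2045 after the 28th (31 − 28).
Full months from April 2045 through March 2048 contribute their day counts.
Then 15 days into April 2048.
Total: 3 + 30 + 31 + 30 + 31 + 31 + 30 + 31 + 30 + 31 + 31 + 28 + 31 + 30 + 31 + 30 + 31 + 31 + 30 + 31 + 30 + 31 + 31 + 28 + 31 + 30 + 31 + 30 + 31 + 31 + 30 + 31 + 30 + 31 + 31 + 29 + 31 + 15 = 1114.

1114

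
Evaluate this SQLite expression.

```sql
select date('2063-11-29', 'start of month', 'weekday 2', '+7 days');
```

`start of month` rewinds 2063-11-29 to 2063-11-01.
`weekday 2` advances to the next Tuesday; 2063-11-01 is a Thursday, so it moves forward to 2063-11-06.
Advancing 7 more days within November lands on 2063-11-13.

2063-11-13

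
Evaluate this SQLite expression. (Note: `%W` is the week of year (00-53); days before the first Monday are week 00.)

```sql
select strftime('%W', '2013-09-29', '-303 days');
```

48

First apply '-303 days': 2013-09-29 → 2012-11-30.
2012-11-30 is a Friday. SQLite's %W counts Mondays since the year started; the result is 48.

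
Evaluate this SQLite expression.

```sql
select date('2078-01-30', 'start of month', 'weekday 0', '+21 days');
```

`start of month` rewinds 2078-01-30 to 2078-01-01.
`weekday 0` advances to the next Sunday; 2078-01-01 is a Saturday, so it moves forward to 2078-01-02.
Advancing 21 more days within January lands on 2078-01-23.

2078-01-23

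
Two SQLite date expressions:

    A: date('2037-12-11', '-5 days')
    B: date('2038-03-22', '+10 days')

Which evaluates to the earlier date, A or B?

A = 2037-12-06.
B = 2038-04-01.
A is earlier.

A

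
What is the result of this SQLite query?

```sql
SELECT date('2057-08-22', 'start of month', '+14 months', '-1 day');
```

`start of month` rewinds 2057-08-22 to 2057-08-01.
Adding +14 months to 2057-08-01 gives 2058-10-01.
Going back 1 day from 2058-10-01 reaches 2058-09-30 (last day of September, 30 days).

2058-09-30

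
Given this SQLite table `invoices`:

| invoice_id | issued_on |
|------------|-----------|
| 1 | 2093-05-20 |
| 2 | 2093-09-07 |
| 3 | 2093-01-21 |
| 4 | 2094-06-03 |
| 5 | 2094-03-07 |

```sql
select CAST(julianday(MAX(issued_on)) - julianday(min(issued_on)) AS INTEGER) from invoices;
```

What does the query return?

498

MIN = 2093-01-21, MAX = 2094-06-03.
10 days remain in January 2093 after the 21st (31 − 21).
Full months from February 2093 through May 2094 contribute their day counts.
Then 3 days into June 2094.
Total: 10 + 28 + 31 + 30 + 31 + 30 + 31 + 31 + 30 + 31 + 30 + 31 + 31 + 28 + 31 + 30 + 31 + 3 = 498.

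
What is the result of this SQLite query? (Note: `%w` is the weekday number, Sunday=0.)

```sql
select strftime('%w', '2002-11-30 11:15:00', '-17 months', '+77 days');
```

6

First apply '-17 months', '+77 days': 2002-11-30 11:15:00 → 2001-09-15 11:15:00.
2001-09-15 is a Saturday; with Sunday=0 that is 6.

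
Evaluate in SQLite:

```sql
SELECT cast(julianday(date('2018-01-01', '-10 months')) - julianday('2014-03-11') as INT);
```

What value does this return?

1086

Adding -10 months to 2018-01-01 gives 2017-03-01.
20 days remain in March 2014 after the 11th (31 − 11).
Full months from April 2014 through February 2017 contribute their day counts.
Then 1 day into March 2017.
Total: 20 + 30 + 31 + 30 + 31 + 31 + 30 + 31 + 30 + 31 + 31 + 28 + 31 + 30 + 31 + 30 + 31 + 31 + 30 + 31 + 30 + 31 + 31 + 29 + 31 + 30 + 31 + 30 + 31 + 31 + 30 + 31 + 30 + 31 + 31 + 28 + 1 = 1086.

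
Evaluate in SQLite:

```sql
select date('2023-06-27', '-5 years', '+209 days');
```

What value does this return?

Adding -5 years to 2023-06-27 gives 2018-06-27.
Applying '+209 days' to 2018-06-27: counting 209 days forward gives 2019-01-22.

2019-01-22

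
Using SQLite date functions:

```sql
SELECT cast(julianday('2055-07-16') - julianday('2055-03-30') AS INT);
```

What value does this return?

108

1 day remains in March 2055 after the 30th (31 − 30).
April 2055: 30 days.
May 2055: 31 days.
June 2055: 30 days.
Then 16 days into July 2055.
Total: 1 + 30 + 31 + 30 + 16 = 108.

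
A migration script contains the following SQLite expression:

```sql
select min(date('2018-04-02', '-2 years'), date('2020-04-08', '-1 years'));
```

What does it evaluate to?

2016-04-02

date('2018-04-02', '-2 years') → 2016-04-02.
date('2020-04-08', '-1 years') → 2019-04-08.
Earlier of the two is 2016-04-02.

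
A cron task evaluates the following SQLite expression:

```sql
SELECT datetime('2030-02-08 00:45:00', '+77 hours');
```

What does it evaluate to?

2030-02-11 05:45:00

+77 hours from 2030-02-08 00:45:00 is 2030-02-11 05:45:00 (crosses midnight).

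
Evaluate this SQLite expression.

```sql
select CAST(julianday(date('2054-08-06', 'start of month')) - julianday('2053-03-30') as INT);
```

489

`start of month` rewinds 2054-08-06 to 2054-08-01.
1 day remains in March 2053 after the 30th (31 − 30).
Full months from April 2053 through July 2054 contribute their day counts.
Then 1 day into August 2054.
Total: 1 + 30 + 31 + 30 + 31 + 31 + 30 + 31 + 30 + 31 + 31 + 28 + 31 + 30 + 31 + 30 + 31 + 1 = 489.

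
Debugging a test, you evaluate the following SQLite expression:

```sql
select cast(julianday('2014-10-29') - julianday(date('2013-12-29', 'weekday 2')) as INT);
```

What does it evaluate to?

302

`weekday 2` advances to the next Tuesday; 2013-12-29 is a Sunday, so it moves forward to 2013-12-31.
0 days remain in December 2013 after the 31st (31 − 31).
Full months from January 2014 through September 2014 contribute their day counts.
Then 29 days into October 2014.
Total: 0 + 31 + 28 + 31 + 30 + 31 + 30 + 31 + 31 + 30 + 29 = 302.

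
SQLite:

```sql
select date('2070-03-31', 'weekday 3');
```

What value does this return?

`weekday 3` advances to the next Wednesday; 2070-03-31 is a Monday, so it moves forward to 2070-04-02.

2070-04-02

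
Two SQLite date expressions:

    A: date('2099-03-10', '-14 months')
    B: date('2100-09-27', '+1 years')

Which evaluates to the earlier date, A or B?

A

A = 2098-01-10.
B = 2101-09-27.
A is earlier.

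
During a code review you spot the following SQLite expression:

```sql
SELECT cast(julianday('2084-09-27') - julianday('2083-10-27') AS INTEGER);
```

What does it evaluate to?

4 days remain in October 2083 after the 27th (31 − 27).
Full months from November 2083 through August 2084 contribute their day counts.
Then 27 days into September 2084.
Total: 4 + 30 + 31 + 31 + 29 + 31 + 30 + 31 + 30 + 31 + 31 + 27 = 336.

336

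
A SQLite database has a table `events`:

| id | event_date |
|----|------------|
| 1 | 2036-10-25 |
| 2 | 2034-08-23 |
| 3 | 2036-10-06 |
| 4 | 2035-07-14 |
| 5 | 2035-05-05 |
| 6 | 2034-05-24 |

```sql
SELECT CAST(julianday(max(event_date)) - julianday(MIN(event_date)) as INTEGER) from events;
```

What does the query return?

MIN = 2034-05-24, MAX = 2036-10-25.
7 days remain in May 2034 after the 24th (31 − 24).
Full months from June 2034 through September 2036 contribute their day counts.
Then 25 days into October 2036.
Total: 7 + 30 + 31 + 31 + 30 + 31 + 30 + 31 + 31 + 28 + 31 + 30 + 31 + 30 + 31 + 31 + 30 + 31 + 30 + 31 + 31 + 29 + 31 + 30 + 31 + 30 + 31 + 31 + 30 + 25 = 885.

885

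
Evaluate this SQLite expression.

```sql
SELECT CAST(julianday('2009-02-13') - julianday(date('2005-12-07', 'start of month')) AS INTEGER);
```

1170

`start of month` rewinds 2005-12-07 to 2005-12-01.
30 days remain in December 2005 after the 1st (31 − 1).
Full months from January 2006 through January 2009 contribute their day counts.
Then 13 days into February 2009.
Total: 30 + 31 + 28 + 31 + 30 + 31 + 30 + 31 + 31 + 30 + 31 + 30 + 31 + 31 + 28 + 31 + 30 + 31 + 30 + 31 + 31 + 30 + 31 + 30 + 31 + 31 + 29 + 31 + 30 + 31 + 30 + 31 + 31 + 30 + 31 + 30 + 31 + 31 + 13 = 1170.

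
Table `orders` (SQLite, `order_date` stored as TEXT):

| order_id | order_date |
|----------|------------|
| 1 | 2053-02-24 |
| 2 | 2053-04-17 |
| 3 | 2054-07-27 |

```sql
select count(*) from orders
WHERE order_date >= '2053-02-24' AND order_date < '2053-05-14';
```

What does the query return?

2

Rows in [2053-02-24, 2053-05-14): 2053-02-24, 2053-04-17 → 2 rows.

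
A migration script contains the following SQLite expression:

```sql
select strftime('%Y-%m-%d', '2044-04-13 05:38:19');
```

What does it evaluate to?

`%Y-%m-%d` extracts the ISO date: 2044-04-13.

2044-04-13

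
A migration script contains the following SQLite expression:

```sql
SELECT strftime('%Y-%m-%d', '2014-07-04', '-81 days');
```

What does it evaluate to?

First apply '-81 days': 2014-07-04 → 2014-04-14.
`%Y-%m-%d` extracts the ISO date: 2014-04-14.

2014-04-14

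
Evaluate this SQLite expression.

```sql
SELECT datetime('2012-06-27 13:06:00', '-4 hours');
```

2012-06-27 09:06:00

-4 hours from 2012-06-27 13:06:00 is 2012-06-27 09:06:00.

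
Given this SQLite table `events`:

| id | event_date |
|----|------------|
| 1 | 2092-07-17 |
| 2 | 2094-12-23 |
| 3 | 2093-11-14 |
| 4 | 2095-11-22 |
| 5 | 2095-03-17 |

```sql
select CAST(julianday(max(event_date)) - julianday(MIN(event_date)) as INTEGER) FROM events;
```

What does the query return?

MIN = 2092-07-17, MAX = 2095-11-22.
14 days remain in July 2092 after the 17th (31 − 17).
Full months from August 2092 through October 2095 contribute their day counts.
Then 22 days into November 2095.
Total: 14 + 31 + 30 + 31 + 30 + 31 + 31 + 28 + 31 + 30 + 31 + 30 + 31 + 31 + 30 + 31 + 30 + 31 + 31 + 28 + 31 + 30 + 31 + 30 + 31 + 31 + 30 + 31 + 30 + 31 + 31 + 28 + 31 + 30 + 31 + 30 + 31 + 31 + 30 + 31 + 22 = 1223.

1223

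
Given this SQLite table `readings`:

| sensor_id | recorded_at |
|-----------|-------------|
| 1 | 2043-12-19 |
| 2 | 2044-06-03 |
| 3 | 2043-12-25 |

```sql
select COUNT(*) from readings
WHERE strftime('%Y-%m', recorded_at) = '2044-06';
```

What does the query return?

Rows with year-month 2044-06: 2044-06-03 → 1.

1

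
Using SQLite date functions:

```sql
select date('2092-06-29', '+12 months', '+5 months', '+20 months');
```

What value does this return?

Adding +12 months to 2092-06-29 gives 2093-06-29.
Adding +5 months to 2093-06-29 gives 2093-11-29.
Adding +20 months to 2093-11-29 gives 2095-07-29.

2095-07-29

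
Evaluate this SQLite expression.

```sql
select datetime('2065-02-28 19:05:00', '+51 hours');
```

+51 hours from 2065-02-28 19:05:00 is 2065-03-02 22:05:00 (crosses midnight).

2065-03-02 22:05:00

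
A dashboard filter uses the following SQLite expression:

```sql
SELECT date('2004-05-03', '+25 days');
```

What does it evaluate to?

2004-05-28

Advancing 25 more days within May lands on 2004-05-28.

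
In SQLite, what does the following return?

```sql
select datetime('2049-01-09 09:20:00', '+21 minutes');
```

+21 minutes from 2049-01-09 09:20:00 is 2049-01-09 09:41:00.

2049-01-09 09:41:00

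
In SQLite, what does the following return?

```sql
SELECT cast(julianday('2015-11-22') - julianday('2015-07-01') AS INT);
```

30 days remain in July 2015 after the 1st (31 − 1).
August 2015: 31 days.
September 2015: 30 days.
October 2015: 31 days.
Then 22 days into November 2015.
Total: 30 + 31 + 30 + 31 + 22 = 144.

144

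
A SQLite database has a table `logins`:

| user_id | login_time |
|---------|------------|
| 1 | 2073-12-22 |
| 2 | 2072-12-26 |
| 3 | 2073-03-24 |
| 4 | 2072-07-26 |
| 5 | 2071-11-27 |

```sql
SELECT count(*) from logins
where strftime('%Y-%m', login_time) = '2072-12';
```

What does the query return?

Rows with year-month 2072-12: 2072-12-26 → 1.

1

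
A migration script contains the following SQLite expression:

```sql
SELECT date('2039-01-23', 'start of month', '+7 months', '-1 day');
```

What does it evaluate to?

2039-07-31

`start of month` rewinds 2039-01-23 to 2039-01-01.
Adding +7 months to 2039-01-01 gives 2039-08-01.
Going back 1 day from 2039-08-01 reaches 2039-07-31 (last day of July, 31 days).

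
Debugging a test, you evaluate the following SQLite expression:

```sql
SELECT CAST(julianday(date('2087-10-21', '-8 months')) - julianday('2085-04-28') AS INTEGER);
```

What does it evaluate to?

664

Adding -8 months to 2087-10-21 gives 2087-02-21.
2 days remain in April 2085 after the 28th (30 − 28).
Full months from May 2085 through January 2087 contribute their day counts.
Then 21 days into February 2087.
Total: 2 + 31 + 30 + 31 + 31 + 30 + 31 + 30 + 31 + 31 + 28 + 31 + 30 + 31 + 30 + 31 + 31 + 30 + 31 + 30 + 31 + 31 + 21 = 664.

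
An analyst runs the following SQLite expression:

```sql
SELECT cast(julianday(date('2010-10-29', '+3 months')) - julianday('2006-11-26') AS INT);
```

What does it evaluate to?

1525

Adding +3 months to 2010-10-29 gives 2011-01-29.
4 days remain in November 2006 after the 26th (30 − 26).
Full months from December 2006 through December 2010 contribute their day counts.
Then 29 days into January 2011.
Total: 4 + 31 + 31 + 28 + 31 + 30 + 31 + 30 + 31 + 31 + 30 + 31 + 30 + 31 + 31 + 29 + 31 + 30 + 31 + 30 + 31 + 31 + 30 + 31 + 30 + 31 + 31 + 28 + 31 + 30 + 31 + 30 + 31 + 31 + 30 + 31 + 30 + 31 + 31 + 28 + 31 + 30 + 31 + 30 + 31 + 31 + 30 + 31 + 30 + 31 + 29 = 1525.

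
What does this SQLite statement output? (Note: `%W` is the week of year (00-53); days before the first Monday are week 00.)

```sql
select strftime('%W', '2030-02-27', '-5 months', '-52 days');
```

32

First apply '-5 months', '-52 days': 2030-02-27 → 2029-08-06.
2029-08-06 is a Monday. SQLite's %W counts Mondays since the year started; the result is 32.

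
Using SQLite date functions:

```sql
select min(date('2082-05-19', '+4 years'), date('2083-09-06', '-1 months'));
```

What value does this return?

2083-08-06

date('2082-05-19', '+4 years') → 2086-05-19.
date('2083-09-06', '-1 months') → 2083-08-06.
Earlier of the two is 2083-08-06.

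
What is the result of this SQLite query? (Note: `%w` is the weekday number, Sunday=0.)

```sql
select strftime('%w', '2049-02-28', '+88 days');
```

First apply '+88 days': 2049-02-28 → 2049-05-27.
2049-05-27 is a Thursday; with Sunday=0 that is 4.

4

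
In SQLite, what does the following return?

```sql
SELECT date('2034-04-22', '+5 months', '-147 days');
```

2034-04-28

Adding +5 months to 2034-04-22 gives 2034-09-22.
Applying '-147 days' to 2034-09-22: counting 147 days back gives 2034-04-28.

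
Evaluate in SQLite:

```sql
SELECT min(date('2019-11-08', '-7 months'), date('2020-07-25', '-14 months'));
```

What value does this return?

2019-04-08

date('2019-11-08', '-7 months') → 2019-04-08.
date('2020-07-25', '-14 months') → 2019-05-25.
Earlier of the two is 2019-04-08.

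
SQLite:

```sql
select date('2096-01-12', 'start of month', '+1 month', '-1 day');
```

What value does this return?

2096-01-31

`start of month` rewinds 2096-01-12 to 2096-01-01.
Adding +1 month to 2096-01-01 gives 2096-02-01.
Going back 1 day from 2096-02-01 reaches 2096-01-31 (last day of January, 31 days).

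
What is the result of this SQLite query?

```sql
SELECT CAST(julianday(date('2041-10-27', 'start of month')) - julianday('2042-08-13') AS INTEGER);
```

`start of month` rewinds 2041-10-27 to 2041-10-01.
30 days remain in October 2041 after the 1st (31 − 1).
Full months from November 2041 through July 2042 contribute their day counts.
Then 13 days into August 2042.
Total: 30 + 30 + 31 + 31 + 28 + 31 + 30 + 31 + 30 + 31 + 13 = 316.
The subtraction is earlier − later, so the result is −316 → -316.

-316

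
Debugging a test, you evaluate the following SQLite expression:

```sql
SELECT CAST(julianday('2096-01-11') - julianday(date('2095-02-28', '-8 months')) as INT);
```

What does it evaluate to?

Adding -8 months to 2095-02-28 gives 2094-06-28.
2 days remain in June 2094 after the 28th (30 − 28).
Full months from July 2094 through December 2095 contribute their day counts.
Then 11 days into January 2096.
Total: 2 + 31 + 31 + 30 + 31 + 30 + 31 + 31 + 28 + 31 + 30 + 31 + 30 + 31 + 31 + 30 + 31 + 30 + 31 + 11 = 562.

562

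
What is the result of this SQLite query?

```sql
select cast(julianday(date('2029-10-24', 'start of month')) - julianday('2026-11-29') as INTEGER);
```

1037

`start of month` rewinds 2029-10-24 to 2029-10-01.
1 day remains in November 2026 after the 29th (30 − 29).
Full months from December 2026 through September 2029 contribute their day counts.
Then 1 day into October 2029.
Total: 1 + 31 + 31 + 28 + 31 + 30 + 31 + 30 + 31 + 31 + 30 + 31 + 30 + 31 + 31 + 29 + 31 + 30 + 31 + 30 + 31 + 31 + 30 + 31 + 30 + 31 + 31 + 28 + 31 + 30 + 31 + 30 + 31 + 31 + 30 + 1 = 1037.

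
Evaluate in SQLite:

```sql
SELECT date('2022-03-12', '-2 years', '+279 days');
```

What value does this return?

Adding -2 years to 2022-03-12 gives 2020-03-12.
Applying '+279 days' to 2020-03-12: counting 279 days forward gives 2020-12-16.

2020-12-16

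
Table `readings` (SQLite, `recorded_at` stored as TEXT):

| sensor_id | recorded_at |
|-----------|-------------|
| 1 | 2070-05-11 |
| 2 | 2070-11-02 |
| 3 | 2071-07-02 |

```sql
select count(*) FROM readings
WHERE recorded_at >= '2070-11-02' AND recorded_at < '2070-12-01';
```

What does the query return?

1

Rows in [2070-11-02, 2070-12-01): 2070-11-02 → 1 row.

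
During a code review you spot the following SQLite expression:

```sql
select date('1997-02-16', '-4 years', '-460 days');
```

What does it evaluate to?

Adding -4 years to 1997-02-16 gives 1993-02-16.
Applying '-460 days' to 1993-02-16: counting 460 days back gives 1991-11-14.

1991-11-14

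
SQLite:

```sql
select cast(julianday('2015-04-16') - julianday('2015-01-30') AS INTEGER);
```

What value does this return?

76

1 day remains in January 2015 after the 30th (31 − 30).
February 2015: 28 days.
March 2015: 31 days.
Then 16 days into April 2015.
Total: 1 + 28 + 31 + 16 = 76.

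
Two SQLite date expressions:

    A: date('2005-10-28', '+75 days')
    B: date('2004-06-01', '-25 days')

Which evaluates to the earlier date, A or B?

A = 2006-01-11.
B = 2004-05-07.
B is earlier.

B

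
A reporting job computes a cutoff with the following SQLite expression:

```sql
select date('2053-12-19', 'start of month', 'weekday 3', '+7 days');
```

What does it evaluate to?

2053-12-10

`start of month` rewinds 2053-12-19 to 2053-12-01.
`weekday 3` advances to the next Wednesday; 2053-12-01 is a Monday, so it moves forward to 2053-12-03.
Advancing 7 more days within December lands on 2053-12-10.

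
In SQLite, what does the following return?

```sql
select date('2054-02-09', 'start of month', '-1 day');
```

`start of month` rewinds 2054-02-09 to 2054-02-01.
Going back 1 day from 2054-02-01 reaches 2054-01-31 (last day of January, 31 days).

2054-01-31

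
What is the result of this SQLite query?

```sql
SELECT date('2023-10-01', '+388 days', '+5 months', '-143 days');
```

Applying '+388 days' to 2023-10-01: counting 388 days forward gives 2024-10-23.
Adding +5 months to 2024-10-23 gives 2025-03-23.
Applying '-143 days' to 2025-03-23: counting 143 days back gives 2024-10-31.

2024-10-31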